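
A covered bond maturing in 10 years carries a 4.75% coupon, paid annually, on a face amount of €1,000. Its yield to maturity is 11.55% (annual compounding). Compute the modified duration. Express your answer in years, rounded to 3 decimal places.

Periodic yield y = 0.1155. First find Macaulay duration:
  t   CF        PV=CF/(1+0.1155)^t    t·PV
  1        47.50        42.5818        42.5818
  2        47.50        38.1728        76.3457
  3        47.50        34.2204       102.6612
  4        47.50        30.6772       122.7087
  5        47.50        27.5008       137.5041
  6        47.50        24.6534       147.9202
  7        47.50        22.1007       154.7051
  8        47.50        19.8124       158.4992
  9        47.50        17.7610       159.8490
  10    1,047.50       351.1222     3,511.2220
  Σ                    608.6027     4,613.9969
P = 608.6027; Macaulay duration = 4,613.9969 / 608.6027 = 7.58130 years.
Modified duration = D_Mac / (1 + y) = 7.58130 / 1.1155 = 6.79632 years.

6.796 years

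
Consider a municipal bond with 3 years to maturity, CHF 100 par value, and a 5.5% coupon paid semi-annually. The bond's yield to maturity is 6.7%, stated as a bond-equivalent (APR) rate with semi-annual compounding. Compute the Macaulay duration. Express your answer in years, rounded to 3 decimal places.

2.803 years

Periodic yield y = 0.0335. Discount each cash flow and weight by its period:
  t   CF        PV=CF/(1+0.0335)^t    t·PV
  1         2.75         2.6609         2.6609
  2         2.75         2.5746         5.1492
  3         2.75         2.4912         7.4735
  4         2.75         2.4104         9.6416
  5         2.75         2.3323        11.6614
  6       102.75        84.3177       505.9064
  Σ                     96.7871       542.4930
Price P = Σ PV = 96.7871.
Macaulay duration = Σ(t·PV) / P = 542.4930 / 96.7871 = 5.60502 half-year periods.
In years: 5.60502 / 2 = 2.80251 years.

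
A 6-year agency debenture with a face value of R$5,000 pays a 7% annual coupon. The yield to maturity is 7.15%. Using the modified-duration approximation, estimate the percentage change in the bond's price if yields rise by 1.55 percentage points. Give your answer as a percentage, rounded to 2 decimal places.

-7.37%

Periodic yield y = 0.0715. Modified duration first:
  t   CF        PV=CF/(1+0.0715)^t    t·PV
  1       350.00       326.6449       326.6449
  2       350.00       304.8482       609.6965
  3       350.00       284.5061       853.5182
  4       350.00       265.5213     1,062.0851
  5       350.00       247.8033     1,239.0167
  6     5,350.00     3,535.0921    21,210.5524
  Σ                  4,964.4159    25,301.5139
P = 4,964.4159; D_Mac = 5.09657 yrs; D_mod = 5.09657/(1+0.0715) = 4.75649 yrs.
ΔP/P ≈ -D_mod · Δy = -4.75649 × (+0.0155) = -0.073726 = -7.3726%.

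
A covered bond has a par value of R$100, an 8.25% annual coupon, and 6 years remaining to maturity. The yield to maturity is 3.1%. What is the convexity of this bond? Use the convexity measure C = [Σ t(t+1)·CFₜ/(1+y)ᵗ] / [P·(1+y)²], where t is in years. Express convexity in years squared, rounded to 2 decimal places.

With y = 0.031:
  t   CF        PV=CF/(1+0.031)^t    t·PV        t(t+1)·PV
  1         8.25         8.0019         8.0019          16.0039
  2         8.25         7.7613        15.5227          46.5680
  3         8.25         7.5280        22.5839          90.3357
  4         8.25         7.3016        29.2065         146.0324
  5         8.25         7.0821        35.4104         212.4623
  6       108.25        90.1314       540.7881       3,785.5170
  Σ                    127.8063       651.5135       4,296.9193
P = 127.8063.
Convexity = Σ t(t+1)·PV / [P·(1+y)²] = 4,296.9193 / (127.8063 × 1.062961) = 31.62915.

31.63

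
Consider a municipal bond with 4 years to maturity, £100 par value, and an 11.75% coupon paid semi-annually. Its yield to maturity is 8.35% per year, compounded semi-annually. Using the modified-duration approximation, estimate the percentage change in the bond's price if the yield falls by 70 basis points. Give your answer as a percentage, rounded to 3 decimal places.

Periodic yield y = 0.04175. Modified duration first:
  t   CF        PV=CF/(1+0.04175)^t    t·PV
  1        5.875         5.6395         5.6395
  2        5.875         5.4135        10.8271
  3        5.875         5.1966        15.5897
  4        5.875         4.9883        19.9533
  5        5.875         4.7884        23.9420
  6        5.875         4.5965        27.5790
  7        5.875         4.4123        30.8860
  8      105.875        76.3283       610.6261
  Σ                    111.3634       745.0426
P = 111.3634; D_Mac = 6.69019 half-year periods = 3.34510 yrs; D_mod = 3.34510/(1+0.04175) = 3.21104 yrs.
ΔP/P ≈ -D_mod · Δy = -3.21104 × (-0.007) = +0.022477 = +2.2477%.

+2.248%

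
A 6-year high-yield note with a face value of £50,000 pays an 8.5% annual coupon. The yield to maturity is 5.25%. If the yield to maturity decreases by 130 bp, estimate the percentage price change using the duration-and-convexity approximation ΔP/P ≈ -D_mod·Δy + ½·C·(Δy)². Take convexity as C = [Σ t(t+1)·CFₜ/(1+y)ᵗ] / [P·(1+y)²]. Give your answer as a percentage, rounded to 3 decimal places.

+6.459%

With y = 0.0525:
  t   CF        PV=CF/(1+0.0525)^t    t·PV        t(t+1)·PV
  1     4,250.00     4,038.0048     4,038.0048       8,076.0095
  2     4,250.00     3,836.5841     7,673.1682      23,019.5045
  3     4,250.00     3,645.2105    10,935.6316      43,742.5264
  4     4,250.00     3,463.3829    13,853.5317      69,267.6586
  5     4,250.00     3,290.6251    16,453.1256      98,718.7533
  6    54,250.00    39,908.6572   239,451.9432   1,676,163.6027
  Σ                 58,182.4646   292,405.4050   1,918,988.0550
P = 58,182.4646; D_Mac = 5.02566 yrs; D_mod = 4.77498 yrs; C = 29.77392.
Duration effect: -4.77498 × (-0.013) = +0.062075
Convexity effect: 0.5 × 29.77392 × (-0.013)² = +0.0025159
ΔP/P ≈ +0.062075 + 0.0025159 = +0.064591 = +6.4591%.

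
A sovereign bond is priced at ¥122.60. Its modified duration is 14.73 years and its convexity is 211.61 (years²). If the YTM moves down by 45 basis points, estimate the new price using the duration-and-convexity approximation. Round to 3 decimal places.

Duration effect: -D_mod·Δy = -14.73 × (-0.0045) = +0.066285
Convexity effect: ½·C·(Δy)² = 0.5 × 211.61 × (-0.0045)² = +0.00214255125
ΔP/P ≈ +0.066285 + 0.00214255125 = +0.06842755125
New price ≈ 122.60 × (1 + 0.06842755125) = 130.98921778325.

¥130.989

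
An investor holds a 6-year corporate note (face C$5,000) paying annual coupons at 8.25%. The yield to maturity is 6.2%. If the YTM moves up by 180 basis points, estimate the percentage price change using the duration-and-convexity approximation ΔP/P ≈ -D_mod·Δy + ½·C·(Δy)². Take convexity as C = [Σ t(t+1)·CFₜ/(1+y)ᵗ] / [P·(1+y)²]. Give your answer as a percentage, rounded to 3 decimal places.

With y = 0.062:
  t   CF        PV=CF/(1+0.062)^t    t·PV        t(t+1)·PV
  1       412.50       388.4181       388.4181         776.8362
  2       412.50       365.7421       731.4841       2,194.4524
  3       412.50       344.3899     1,033.1697       4,132.6788
  4       412.50       324.2843     1,297.1371       6,485.6854
  5       412.50       305.3524     1,526.7621       9,160.5727
  6     5,412.50     3,772.6873    22,636.1237     158,452.8662
  Σ                  5,500.8740    27,613.0948     181,203.0916
P = 5,500.8740; D_Mac = 5.01976 yrs; D_mod = 4.72671 yrs; C = 29.20686.
Duration effect: -4.72671 × (+0.018) = -0.085081
Convexity effect: 0.5 × 29.20686 × (0.018)² = +0.0047315
ΔP/P ≈ -0.085081 + 0.0047315 = -0.080349 = -8.0349%.

-8.035%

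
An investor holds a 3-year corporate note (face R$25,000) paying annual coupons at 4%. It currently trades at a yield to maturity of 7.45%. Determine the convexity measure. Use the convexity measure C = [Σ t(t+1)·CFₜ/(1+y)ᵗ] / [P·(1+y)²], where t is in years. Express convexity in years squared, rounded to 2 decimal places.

With y = 0.0745:
  t   CF        PV=CF/(1+0.0745)^t    t·PV        t(t+1)·PV
  1     1,000.00       930.6654       930.6654       1,861.3309
  2     1,000.00       866.1381     1,732.2763       5,196.8288
  3    26,000.00    20,958.2052    62,874.6156     251,498.4626
  Σ                 22,755.0088    65,537.5573     258,556.6222
P = 22,755.0088.
Convexity = Σ t(t+1)·PV / [P·(1+y)²] = 258,556.6222 / (22,755.0088 × 1.154550) = 9.84160.

9.84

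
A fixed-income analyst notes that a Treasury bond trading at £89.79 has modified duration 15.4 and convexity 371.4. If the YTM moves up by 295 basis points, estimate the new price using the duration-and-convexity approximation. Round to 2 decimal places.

Duration effect: -D_mod·Δy = -15.4 × (+0.0295) = -0.454300
Convexity effect: ½·C·(Δy)² = 0.5 × 371.4 × (0.0295)² = +0.161605425
ΔP/P ≈ -0.454300 + 0.161605425 = -0.292694575
New price ≈ 89.79 × (1 - 0.292694575) = 63.50895411075.

£63.51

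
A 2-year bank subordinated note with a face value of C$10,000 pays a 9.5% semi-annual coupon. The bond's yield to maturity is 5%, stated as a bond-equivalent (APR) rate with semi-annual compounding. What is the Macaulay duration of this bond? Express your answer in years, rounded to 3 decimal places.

1.874 years

Periodic yield y = 0.025. Discount each cash flow and weight by its period:
  t   CF        PV=CF/(1+0.025)^t    t·PV
  1       475.00       463.4146       463.4146
  2       475.00       452.1118       904.2237
  3       475.00       441.0847     1,323.2542
  4    10,475.00     9,489.8330    37,959.3320
  Σ                 10,846.4442    40,650.2245
Price P = Σ PV = 10,846.4442.
Macaulay duration = Σ(t·PV) / P = 40,650.2245 / 10,846.4442 = 3.74779 half-year periods.
In years: 3.74779 / 2 = 1.87390 years.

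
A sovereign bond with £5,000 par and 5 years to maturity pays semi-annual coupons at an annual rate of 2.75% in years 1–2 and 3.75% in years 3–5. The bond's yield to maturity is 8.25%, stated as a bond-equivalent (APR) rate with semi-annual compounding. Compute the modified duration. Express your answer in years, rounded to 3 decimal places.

Periodic yield y = 0.04125. First find Macaulay duration:
  t   CF        PV=CF/(1+0.04125)^t    t·PV
  1        68.75        66.0264        66.0264
  2        68.75        63.4107       126.8214
  3        68.75        60.8986       182.6959
  4        68.75        58.4861       233.9444
  5        93.75        76.5943       382.9713
  6        93.75        73.5599       441.3595
  7        93.75        70.6458       494.5204
  8        93.75        67.8471       542.7766
  9        93.75        65.1593       586.4333
  10    5,093.75     3,400.0671    34,000.6705
  Σ                  4,002.6952    37,058.2199
P = 4,002.6952; Macaulay duration = 37,058.2199 / 4,002.6952 = 9.25832 half-year periods = 4.62916 years.
Modified duration = D_Mac / (1 + y) = 4.62916 / 1.04125 = 4.44577 years.

4.446 years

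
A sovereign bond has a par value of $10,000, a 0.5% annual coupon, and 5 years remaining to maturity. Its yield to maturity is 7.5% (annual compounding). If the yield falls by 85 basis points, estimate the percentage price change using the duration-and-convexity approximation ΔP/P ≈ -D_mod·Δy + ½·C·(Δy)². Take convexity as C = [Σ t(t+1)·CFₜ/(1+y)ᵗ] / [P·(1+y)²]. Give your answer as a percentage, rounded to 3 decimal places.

With y = 0.075:
  t   CF        PV=CF/(1+0.075)^t    t·PV        t(t+1)·PV
  1        50.00        46.5116        46.5116          93.0233
  2        50.00        43.2666        86.5333         259.5998
  3        50.00        40.2480       120.7441         482.9763
  4        50.00        37.4400       149.7601         748.8005
  5    10,050.00     7,000.4143    35,002.0713     210,012.4277
  Σ                  7,167.8806    35,405.6204     211,596.8276
P = 7,167.8806; D_Mac = 4.93948 yrs; D_mod = 4.59487 yrs; C = 25.54474.
Duration effect: -4.59487 × (-0.0085) = +0.039056
Convexity effect: 0.5 × 25.54474 × (-0.0085)² = +0.0009228
ΔP/P ≈ +0.039056 + 0.0009228 = +0.039979 = +3.9979%.

+3.998%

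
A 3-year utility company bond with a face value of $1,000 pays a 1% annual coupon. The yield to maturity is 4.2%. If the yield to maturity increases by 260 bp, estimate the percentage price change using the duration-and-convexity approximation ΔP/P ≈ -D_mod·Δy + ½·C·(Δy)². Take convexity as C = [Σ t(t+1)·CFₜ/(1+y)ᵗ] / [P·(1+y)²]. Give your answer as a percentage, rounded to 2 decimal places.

-7.04%

With y = 0.042:
  t   CF        PV=CF/(1+0.042)^t    t·PV        t(t+1)·PV
  1        10.00         9.5969         9.5969          19.1939
  2        10.00         9.2101        18.4202          55.2606
  3     1,010.00       892.7261     2,678.1782      10,712.7128
  Σ                    911.5331     2,706.1953      10,787.1673
P = 911.5331; D_Mac = 2.96884 yrs; D_mod = 2.84917 yrs; C = 10.89932.
Duration effect: -2.84917 × (+0.026) = -0.074079
Convexity effect: 0.5 × 10.89932 × (0.026)² = +0.0036840
ΔP/P ≈ -0.074079 + 0.0036840 = -0.070395 = -7.0395%.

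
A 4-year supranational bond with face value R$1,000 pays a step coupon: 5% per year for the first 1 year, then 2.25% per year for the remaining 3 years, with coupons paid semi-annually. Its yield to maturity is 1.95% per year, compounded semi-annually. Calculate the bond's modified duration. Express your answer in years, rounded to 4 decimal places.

Periodic yield y = 0.00975. First find Macaulay duration:
  t   CF        PV=CF/(1+0.00975)^t    t·PV
  1        25.00        24.7586        24.7586
  2        25.00        24.5195        49.0391
  3        11.25        10.9273        32.7818
  4        11.25        10.8217        43.2870
  5        11.25        10.7172        53.5862
  6        11.25        10.6138        63.6826
  7        11.25        10.5113        73.5789
  8     1,011.25       935.7237     7,485.7898
  Σ                  1,038.5931     7,826.5039
P = 1,038.5931; Macaulay duration = 7,826.5039 / 1,038.5931 = 7.53568 half-year periods = 3.76784 years.
Modified duration = D_Mac / (1 + y) = 3.76784 / 1.00975 = 3.73146 years.

3.7315 years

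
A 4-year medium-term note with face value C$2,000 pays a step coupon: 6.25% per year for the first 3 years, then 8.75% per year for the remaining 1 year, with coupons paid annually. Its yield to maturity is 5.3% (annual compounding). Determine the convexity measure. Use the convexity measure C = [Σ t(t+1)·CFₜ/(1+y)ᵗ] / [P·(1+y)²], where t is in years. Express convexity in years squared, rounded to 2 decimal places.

16.08

With y = 0.053:
  t   CF        PV=CF/(1+0.053)^t    t·PV        t(t+1)·PV
  1       125.00       118.7085       118.7085         237.4169
  2       125.00       112.7336       225.4671         676.4014
  3       125.00       107.0594       321.1783       1,284.7131
  4     2,175.00     1,769.0731     7,076.2924      35,381.4618
  Σ                  2,107.5745     7,741.6462      37,579.9932
P = 2,107.5745.
Convexity = Σ t(t+1)·PV / [P·(1+y)²] = 37,579.9932 / (2,107.5745 × 1.108809) = 16.08115.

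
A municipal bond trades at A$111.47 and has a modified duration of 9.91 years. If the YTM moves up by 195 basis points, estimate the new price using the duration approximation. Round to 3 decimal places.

A$89.929

Duration approximation: ΔP/P ≈ -D_mod · Δy = -9.91 × (+0.0195) = -0.193245.
New price ≈ 111.47 × (1 - 0.193245) = 89.92897985.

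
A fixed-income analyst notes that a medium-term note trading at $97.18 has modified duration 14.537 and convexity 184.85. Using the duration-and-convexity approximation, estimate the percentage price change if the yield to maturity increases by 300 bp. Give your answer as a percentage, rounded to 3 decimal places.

Duration effect: -D_mod·Δy = -14.537 × (+0.03) = -0.436110
Convexity effect: ½·C·(Δy)² = 0.5 × 184.85 × (0.03)² = +0.0831825
ΔP/P ≈ -0.436110 + 0.0831825 = -0.3529275
= -35.29275%.

-35.293%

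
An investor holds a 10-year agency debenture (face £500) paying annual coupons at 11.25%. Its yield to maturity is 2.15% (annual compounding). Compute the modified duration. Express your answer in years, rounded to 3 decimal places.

7.256 years

Periodic yield y = 0.0215. First find Macaulay duration:
  t   CF        PV=CF/(1+0.0215)^t    t·PV
  1        56.25        55.0661        55.0661
  2        56.25        53.9071       107.8142
  3        56.25        52.7725       158.3174
  4        56.25        51.6617       206.6470
  5        56.25        50.5744       252.8720
  6        56.25        49.5099       297.0596
  7        56.25        48.4679       339.2751
  8        56.25        47.4477       379.5819
  9        56.25        46.4491       418.0418
  10      556.25       449.6621     4,496.6213
  Σ                    905.5185     6,711.2963
P = 905.5185; Macaulay duration = 6,711.2963 / 905.5185 = 7.41155 years.
Modified duration = D_Mac / (1 + y) = 7.41155 / 1.0215 = 7.25556 years.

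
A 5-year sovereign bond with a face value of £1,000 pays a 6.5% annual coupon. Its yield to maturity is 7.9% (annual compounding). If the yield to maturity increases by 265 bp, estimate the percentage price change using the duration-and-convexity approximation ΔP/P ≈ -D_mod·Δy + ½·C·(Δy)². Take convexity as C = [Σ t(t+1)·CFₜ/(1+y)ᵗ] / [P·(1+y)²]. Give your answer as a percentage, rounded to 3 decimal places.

With y = 0.079:
  t   CF        PV=CF/(1+0.079)^t    t·PV        t(t+1)·PV
  1        65.00        60.2410        60.2410         120.4819
  2        65.00        55.8304       111.6607         334.9822
  3        65.00        51.7427       155.2281         620.9123
  4        65.00        47.9543       191.8172         959.0860
  5     1,065.00       728.1861     3,640.9305      21,845.5830
  Σ                    943.9544     4,159.8775      23,881.0455
P = 943.9544; D_Mac = 4.40686 yrs; D_mod = 4.08421 yrs; C = 21.72998.
Duration effect: -4.08421 × (+0.0265) = -0.108232
Convexity effect: 0.5 × 21.72998 × (0.0265)² = +0.0076299
ΔP/P ≈ -0.108232 + 0.0076299 = -0.100602 = -10.0602%.

-10.060%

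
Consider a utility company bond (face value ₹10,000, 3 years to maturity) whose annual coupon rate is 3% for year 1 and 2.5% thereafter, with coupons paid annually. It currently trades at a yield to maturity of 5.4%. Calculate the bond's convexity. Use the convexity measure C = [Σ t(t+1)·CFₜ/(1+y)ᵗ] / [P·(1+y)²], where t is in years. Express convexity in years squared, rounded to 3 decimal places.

10.394

With y = 0.054:
  t   CF        PV=CF/(1+0.054)^t    t·PV        t(t+1)·PV
  1       300.00       284.6300       284.6300         569.2600
  2       250.00       225.0395       450.0790       1,350.2371
  3    10,250.00     8,753.9091    26,261.7273     105,046.9092
  Σ                  9,263.5786    26,996.4363     106,966.4063
P = 9,263.5786.
Convexity = Σ t(t+1)·PV / [P·(1+y)²] = 106,966.4063 / (9,263.5786 × 1.110916) = 10.39411.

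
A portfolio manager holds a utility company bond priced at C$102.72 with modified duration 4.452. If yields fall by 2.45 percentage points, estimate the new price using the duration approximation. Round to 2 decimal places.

C$113.92

Duration approximation: ΔP/P ≈ -D_mod · Δy = -4.452 × (-0.0245) = +0.109074.
New price ≈ 102.72 × (1 + 0.109074) = 113.92408128.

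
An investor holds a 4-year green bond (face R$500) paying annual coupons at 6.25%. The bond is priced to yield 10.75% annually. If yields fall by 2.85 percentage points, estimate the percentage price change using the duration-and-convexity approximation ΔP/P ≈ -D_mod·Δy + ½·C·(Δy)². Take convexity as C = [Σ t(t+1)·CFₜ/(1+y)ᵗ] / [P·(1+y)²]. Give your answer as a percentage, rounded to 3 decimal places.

+9.925%

With y = 0.1075:
  t   CF        PV=CF/(1+0.1075)^t    t·PV        t(t+1)·PV
  1        31.25        28.2167        28.2167          56.4334
  2        31.25        25.4778        50.9557         152.8670
  3        31.25        23.0048        69.0145         276.0578
  4       531.25       353.1214     1,412.4855       7,062.4274
  Σ                    429.8207     1,560.6723       7,547.7857
P = 429.8207; D_Mac = 3.63098 yrs; D_mod = 3.27854 yrs; C = 14.31676.
Duration effect: -3.27854 × (-0.0285) = +0.093438
Convexity effect: 0.5 × 14.31676 × (-0.0285)² = +0.0058144
ΔP/P ≈ +0.093438 + 0.0058144 = +0.099253 = +9.9253%.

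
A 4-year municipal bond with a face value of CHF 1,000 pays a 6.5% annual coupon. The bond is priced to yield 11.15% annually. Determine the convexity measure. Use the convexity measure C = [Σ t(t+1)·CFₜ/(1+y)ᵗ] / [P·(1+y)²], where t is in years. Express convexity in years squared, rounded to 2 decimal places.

With y = 0.1115:
  t   CF        PV=CF/(1+0.1115)^t    t·PV        t(t+1)·PV
  1        65.00        58.4795        58.4795         116.9591
  2        65.00        52.6132       105.2263         315.6790
  3        65.00        47.3353       142.0058         568.0234
  4     1,065.00       697.7691     2,791.0764      13,955.3822
  Σ                    856.1971     3,096.7881      14,956.0436
P = 856.1971.
Convexity = Σ t(t+1)·PV / [P·(1+y)²] = 14,956.0436 / (856.1971 × 1.235432) = 14.13917.

14.14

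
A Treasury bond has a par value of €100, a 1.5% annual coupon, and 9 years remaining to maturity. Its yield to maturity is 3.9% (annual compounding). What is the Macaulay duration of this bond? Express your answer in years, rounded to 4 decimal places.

Periodic yield y = 0.039. Discount each cash flow and weight by its year:
  t   CF        PV=CF/(1+0.039)^t    t·PV
  1         1.50         1.4437         1.4437
  2         1.50         1.3895         2.7790
  3         1.50         1.3373         4.0120
  4         1.50         1.2871         5.1486
  5         1.50         1.2388         6.1942
  6         1.50         1.1923         7.1540
  7         1.50         1.1476         8.0330
  8         1.50         1.1045         8.8360
  9       101.50        71.9327       647.3939
  Σ                     82.0736       690.9945
Price P = Σ PV = 82.0736.
Macaulay duration = Σ(t·PV) / P = 690.9945 / 82.0736 = 8.41920 years.

8.4192 years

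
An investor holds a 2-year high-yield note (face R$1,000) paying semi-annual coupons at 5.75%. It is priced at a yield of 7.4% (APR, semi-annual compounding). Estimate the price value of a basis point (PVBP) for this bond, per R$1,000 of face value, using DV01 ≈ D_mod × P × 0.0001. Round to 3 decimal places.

Periodic yield y = 0.037.
  t   CF        PV=CF/(1+0.037)^t    t·PV
  1        28.75        27.7242        27.7242
  2        28.75        26.7350        53.4700
  3        28.75        25.7811        77.3433
  4     1,028.75       889.6001     3,558.4004
  Σ                    969.8404     3,716.9379
P = 969.8404; D_Mac = 3.83253 half-year periods = 1.91626 yrs; D_mod = 1.84789 yrs.
DV01 ≈ 1.84789 × 969.8404 × 0.0001 = 0.179216.

R$0.179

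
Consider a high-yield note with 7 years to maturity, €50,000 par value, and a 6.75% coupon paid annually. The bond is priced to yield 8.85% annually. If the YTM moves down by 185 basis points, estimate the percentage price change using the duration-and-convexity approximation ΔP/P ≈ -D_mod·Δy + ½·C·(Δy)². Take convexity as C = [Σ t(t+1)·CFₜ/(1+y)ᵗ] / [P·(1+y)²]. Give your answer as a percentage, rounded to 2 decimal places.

With y = 0.0885:
  t   CF        PV=CF/(1+0.0885)^t    t·PV        t(t+1)·PV
  1     3,375.00     3,100.5972     3,100.5972       6,201.1943
  2     3,375.00     2,848.5045     5,697.0090      17,091.0270
  3     3,375.00     2,616.9081     7,850.7244      31,402.8976
  4     3,375.00     2,404.1416     9,616.5664      48,082.8320
  5     3,375.00     2,208.6740    11,043.3698      66,260.2187
  6     3,375.00     2,029.0987    12,174.5923      85,222.1462
  7    53,375.00    29,480.7722   206,365.4051   1,650,923.2410
  Σ                 44,688.6962   255,848.2642   1,905,183.5570
P = 44,688.6962; D_Mac = 5.72512 yrs; D_mod = 5.25964 yrs; C = 35.98175.
Duration effect: -5.25964 × (-0.0185) = +0.097303
Convexity effect: 0.5 × 35.98175 × (-0.0185)² = +0.0061574
ΔP/P ≈ +0.097303 + 0.0061574 = +0.103461 = +10.3461%.

+10.35%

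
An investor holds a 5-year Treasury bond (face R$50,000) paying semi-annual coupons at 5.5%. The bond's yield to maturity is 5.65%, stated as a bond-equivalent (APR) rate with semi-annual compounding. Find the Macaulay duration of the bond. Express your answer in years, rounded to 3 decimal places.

Periodic yield y = 0.02825. Discount each cash flow and weight by its period:
  t   CF        PV=CF/(1+0.02825)^t    t·PV
  1     1,375.00     1,337.2234     1,337.2234
  2     1,375.00     1,300.4847     2,600.9695
  3     1,375.00     1,264.7554     3,794.2662
  4     1,375.00     1,230.0077     4,920.0307
  5     1,375.00     1,196.2146     5,981.0731
  6     1,375.00     1,163.3500     6,980.0999
  7     1,375.00     1,131.3883     7,919.7179
  8     1,375.00     1,100.3047     8,802.4373
  9     1,375.00     1,070.0750     9,630.6754
  10   51,375.00    38,883.4376   388,834.3761
  Σ                 49,677.2415   440,800.8695
Price P = Σ PV = 49,677.2415.
Macaulay duration = Σ(t·PV) / P = 440,800.8695 / 49,677.2415 = 8.87330 half-year periods.
In years: 8.87330 / 2 = 4.43665 years.

4.437 years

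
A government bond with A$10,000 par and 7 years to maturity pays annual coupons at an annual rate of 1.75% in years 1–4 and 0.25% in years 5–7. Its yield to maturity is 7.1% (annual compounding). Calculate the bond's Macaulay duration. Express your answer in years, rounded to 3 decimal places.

6.595 years

Periodic yield y = 0.071. Discount each cash flow and weight by its year:
  t   CF        PV=CF/(1+0.071)^t    t·PV
  1       175.00       163.3987       163.3987
  2       175.00       152.5665       305.1329
  3       175.00       142.4524       427.3571
  4       175.00       133.0087       532.0349
  5        25.00        17.7416        88.7080
  6        25.00        16.5654        99.3927
  7    10,025.00     6,202.3759    43,416.6315
  Σ                  6,828.1092    45,032.6558
Price P = Σ PV = 6,828.1092.
Macaulay duration = Σ(t·PV) / P = 45,032.6558 / 6,828.1092 = 6.59519 years.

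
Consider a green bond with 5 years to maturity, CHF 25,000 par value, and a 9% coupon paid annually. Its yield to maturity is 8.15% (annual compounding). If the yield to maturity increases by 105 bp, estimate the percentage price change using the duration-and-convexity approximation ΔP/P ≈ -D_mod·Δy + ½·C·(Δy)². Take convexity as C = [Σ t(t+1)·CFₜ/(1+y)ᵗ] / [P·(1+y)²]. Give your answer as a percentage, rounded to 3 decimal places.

-4.016%

With y = 0.0815:
  t   CF        PV=CF/(1+0.0815)^t    t·PV        t(t+1)·PV
  1     2,250.00     2,080.4438     2,080.4438       4,160.8877
  2     2,250.00     1,923.6651     3,847.3302      11,541.9907
  3     2,250.00     1,778.7010     5,336.1030      21,344.4119
  4     2,250.00     1,644.6611     6,578.6444      32,893.2222
  5    27,250.00    18,417.6361    92,088.1805     552,529.0829
  Σ                 25,845.1071   109,930.7020     622,469.5953
P = 25,845.1071; D_Mac = 4.25344 yrs; D_mod = 3.93291 yrs; C = 20.59144.
Duration effect: -3.93291 × (+0.0105) = -0.041296
Convexity effect: 0.5 × 20.59144 × (0.0105)² = +0.0011351
ΔP/P ≈ -0.041296 + 0.0011351 = -0.040160 = -4.0160%.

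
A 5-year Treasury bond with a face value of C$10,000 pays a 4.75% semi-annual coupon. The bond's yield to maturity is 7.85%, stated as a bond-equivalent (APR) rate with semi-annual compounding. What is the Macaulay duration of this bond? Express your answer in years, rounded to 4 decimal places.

Periodic yield y = 0.03925. Discount each cash flow and weight by its period:
  t   CF        PV=CF/(1+0.03925)^t    t·PV
  1       237.50       228.5302       228.5302
  2       237.50       219.8991       439.7983
  3       237.50       211.5941       634.7822
  4       237.50       203.6027       814.4107
  5       237.50       195.9131       979.5654
  6       237.50       188.5139     1,131.0835
  7       237.50       181.3942     1,269.7594
  8       237.50       174.5434     1,396.3469
  9       237.50       167.9513     1,511.5615
  10   10,237.50     6,966.1622    69,661.6221
  Σ                  8,738.1041    78,067.4603
Price P = Σ PV = 8,738.1041.
Macaulay duration = Σ(t·PV) / P = 78,067.4603 / 8,738.1041 = 8.93414 half-year periods.
In years: 8.93414 / 2 = 4.46707 years.

4.4671 years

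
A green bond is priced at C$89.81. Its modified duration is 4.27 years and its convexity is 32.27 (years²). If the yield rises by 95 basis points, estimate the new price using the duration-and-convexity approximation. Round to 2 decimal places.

Duration effect: -D_mod·Δy = -4.27 × (+0.0095) = -0.040565
Convexity effect: ½·C·(Δy)² = 0.5 × 32.27 × (0.0095)² = +0.00145618375
ΔP/P ≈ -0.040565 + 0.00145618375 = -0.03910881625
New price ≈ 89.81 × (1 - 0.03910881625) = 86.2976372125875.

C$86.30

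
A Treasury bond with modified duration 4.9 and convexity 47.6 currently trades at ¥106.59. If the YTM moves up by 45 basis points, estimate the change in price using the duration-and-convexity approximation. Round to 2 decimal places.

Duration effect: -D_mod·Δy = -4.9 × (+0.0045) = -0.022050
Convexity effect: ½·C·(Δy)² = 0.5 × 47.6 × (0.0045)² = +0.00048195
ΔP/P ≈ -0.022050 + 0.00048195 = -0.02156805
ΔP ≈ 106.59 × (-0.02156805) = -2.2989384495.

-¥2.30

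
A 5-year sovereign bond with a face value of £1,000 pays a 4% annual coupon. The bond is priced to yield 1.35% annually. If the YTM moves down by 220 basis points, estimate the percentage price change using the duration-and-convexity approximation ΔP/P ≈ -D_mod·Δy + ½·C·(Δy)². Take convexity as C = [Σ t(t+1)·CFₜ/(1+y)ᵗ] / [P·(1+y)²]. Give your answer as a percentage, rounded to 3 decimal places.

+10.745%

With y = 0.0135:
  t   CF        PV=CF/(1+0.0135)^t    t·PV        t(t+1)·PV
  1        40.00        39.4672        39.4672          78.9344
  2        40.00        38.9415        77.8830         233.6489
  3        40.00        38.4228       115.2683         461.0733
  4        40.00        37.9110       151.6439         758.2195
  5     1,040.00       972.5559     4,862.7795      29,176.6771
  Σ                  1,127.2983     5,247.0419      30,708.5532
P = 1,127.2983; D_Mac = 4.65453 yrs; D_mod = 4.59253 yrs; C = 26.51997.
Duration effect: -4.59253 × (-0.022) = +0.101036
Convexity effect: 0.5 × 26.51997 × (-0.022)² = +0.0064178
ΔP/P ≈ +0.101036 + 0.0064178 = +0.107453 = +10.7453%.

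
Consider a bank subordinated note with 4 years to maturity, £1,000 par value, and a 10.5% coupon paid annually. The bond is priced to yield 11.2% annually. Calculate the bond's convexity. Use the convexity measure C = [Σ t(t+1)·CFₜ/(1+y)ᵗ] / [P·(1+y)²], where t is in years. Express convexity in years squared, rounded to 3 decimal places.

13.282

With y = 0.112:
  t   CF        PV=CF/(1+0.112)^t    t·PV        t(t+1)·PV
  1       105.00        94.4245        94.4245         188.8489
  2       105.00        84.9141       169.8282         509.4845
  3       105.00        76.3616       229.0848         916.3390
  4     1,105.00       722.6752     2,890.7007      14,453.5033
  Σ                    978.3753     3,384.0380      16,068.1757
P = 978.3753.
Convexity = Σ t(t+1)·PV / [P·(1+y)²] = 16,068.1757 / (978.3753 × 1.236544) = 13.28163.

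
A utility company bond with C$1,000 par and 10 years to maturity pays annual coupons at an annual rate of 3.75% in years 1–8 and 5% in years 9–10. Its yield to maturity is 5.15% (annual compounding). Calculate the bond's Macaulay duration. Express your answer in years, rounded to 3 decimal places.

8.436 years

Periodic yield y = 0.0515. Discount each cash flow and weight by its year:
  t   CF        PV=CF/(1+0.0515)^t    t·PV
  1        37.50        35.6633        35.6633
  2        37.50        33.9166        67.8333
  3        37.50        32.2555        96.7664
  4        37.50        30.6757       122.7027
  5        37.50        29.1733       145.8663
  6        37.50        27.7444       166.4665
  7        37.50        26.3856       184.6989
  8        37.50        25.0933       200.7461
  9        50.00        31.8190       286.3710
  10    1,050.00       635.4722     6,354.7216
  Σ                    908.1988     7,661.8361
Price P = Σ PV = 908.1988.
Macaulay duration = Σ(t·PV) / P = 7,661.8361 / 908.1988 = 8.43630 years.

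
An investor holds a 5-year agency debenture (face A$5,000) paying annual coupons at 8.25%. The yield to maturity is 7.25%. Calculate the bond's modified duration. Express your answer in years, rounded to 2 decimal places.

Periodic yield y = 0.0725. First find Macaulay duration:
  t   CF        PV=CF/(1+0.0725)^t    t·PV
  1       412.50       384.6154       384.6154
  2       412.50       358.6157       717.2315
  3       412.50       334.3737     1,003.1210
  4       412.50       311.7703     1,247.0812
  5     5,412.50     3,814.2698    19,071.3488
  Σ                  5,203.6448    22,423.3979
P = 5,203.6448; Macaulay duration = 22,423.3979 / 5,203.6448 = 4.30917 years.
Modified duration = D_Mac / (1 + y) = 4.30917 / 1.0725 = 4.01788 years.

4.02 years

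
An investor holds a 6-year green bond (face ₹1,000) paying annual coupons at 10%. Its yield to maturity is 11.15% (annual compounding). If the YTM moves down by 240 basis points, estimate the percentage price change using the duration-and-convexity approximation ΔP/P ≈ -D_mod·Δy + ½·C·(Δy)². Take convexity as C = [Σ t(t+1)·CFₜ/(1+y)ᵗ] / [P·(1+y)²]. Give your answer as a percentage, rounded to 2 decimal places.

+10.99%

With y = 0.1115:
  t   CF        PV=CF/(1+0.1115)^t    t·PV        t(t+1)·PV
  1       100.00        89.9685        89.9685         179.9370
  2       100.00        80.9433       161.8867         485.6600
  3       100.00        72.8235       218.4705         873.8821
  4       100.00        65.5182       262.0729       1,310.3645
  5       100.00        58.9458       294.7289       1,768.3732
  6     1,100.00       583.3590     3,500.1538      24,501.0769
  Σ                    951.5583     4,527.2813      29,119.2937
P = 951.5583; D_Mac = 4.75775 yrs; D_mod = 4.28048 yrs; C = 24.77003.
Duration effect: -4.28048 × (-0.024) = +0.102732
Convexity effect: 0.5 × 24.77003 × (-0.024)² = +0.0071338
ΔP/P ≈ +0.102732 + 0.0071338 = +0.109865 = +10.9865%.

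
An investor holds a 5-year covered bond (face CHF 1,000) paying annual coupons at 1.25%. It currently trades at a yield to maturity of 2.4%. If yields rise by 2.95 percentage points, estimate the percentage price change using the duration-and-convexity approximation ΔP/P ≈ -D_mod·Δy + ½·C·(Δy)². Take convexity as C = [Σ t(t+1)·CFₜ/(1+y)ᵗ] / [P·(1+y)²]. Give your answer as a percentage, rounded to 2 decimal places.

-12.84%

With y = 0.024:
  t   CF        PV=CF/(1+0.024)^t    t·PV        t(t+1)·PV
  1        12.50        12.2070        12.2070          24.4141
  2        12.50        11.9209        23.8419          71.5256
  3        12.50        11.6415        34.9246         139.6984
  4        12.50        11.3687        45.4747         227.3737
  5     1,012.50       899.2806     4,496.4032      26,978.4195
  Σ                    946.4188     4,612.8515      27,441.4312
P = 946.4188; D_Mac = 4.87401 yrs; D_mod = 4.75977 yrs; C = 27.65180.
Duration effect: -4.75977 × (+0.0295) = -0.140413
Convexity effect: 0.5 × 27.65180 × (0.0295)² = +0.0120320
ΔP/P ≈ -0.140413 + 0.0120320 = -0.128381 = -12.8381%.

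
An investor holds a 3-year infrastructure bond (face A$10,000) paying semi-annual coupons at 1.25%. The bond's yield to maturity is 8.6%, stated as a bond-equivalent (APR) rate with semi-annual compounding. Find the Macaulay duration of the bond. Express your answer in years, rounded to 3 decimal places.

Periodic yield y = 0.043. Discount each cash flow and weight by its period:
  t   CF        PV=CF/(1+0.043)^t    t·PV
  1        62.50        59.9233        59.9233
  2        62.50        57.4528       114.9057
  3        62.50        55.0842       165.2526
  4        62.50        52.8132       211.2529
  5        62.50        50.6359       253.1795
  6    10,062.50     7,816.2788    46,897.6729
  Σ                  8,092.1883    47,702.1869
Price P = Σ PV = 8,092.1883.
Macaulay duration = Σ(t·PV) / P = 47,702.1869 / 8,092.1883 = 5.89484 half-year periods.
In years: 5.89484 / 2 = 2.94742 years.

2.947 years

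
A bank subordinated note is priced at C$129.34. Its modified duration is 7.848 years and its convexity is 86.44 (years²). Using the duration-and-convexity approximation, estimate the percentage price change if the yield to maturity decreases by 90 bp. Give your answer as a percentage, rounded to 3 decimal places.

+7.413%

Duration effect: -D_mod·Δy = -7.848 × (-0.009) = +0.070632
Convexity effect: ½·C·(Δy)² = 0.5 × 86.44 × (-0.009)² = +0.00350082
ΔP/P ≈ +0.070632 + 0.00350082 = +0.07413282
= +7.413282%.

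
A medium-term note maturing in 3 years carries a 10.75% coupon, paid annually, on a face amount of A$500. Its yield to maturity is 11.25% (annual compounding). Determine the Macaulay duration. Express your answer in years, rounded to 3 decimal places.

2.716 years

Periodic yield y = 0.1125. Discount each cash flow and weight by its year:
  t   CF        PV=CF/(1+0.1125)^t    t·PV
  1        53.75        48.3146        48.3146
  2        53.75        43.4289        86.8577
  3       553.75       402.1737     1,206.5211
  Σ                    493.9172     1,341.6935
Price P = Σ PV = 493.9172.
Macaulay duration = Σ(t·PV) / P = 1,341.6935 / 493.9172 = 2.71643 years.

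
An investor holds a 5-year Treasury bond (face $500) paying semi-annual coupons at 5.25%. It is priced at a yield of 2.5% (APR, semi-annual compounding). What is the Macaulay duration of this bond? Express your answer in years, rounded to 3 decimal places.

Periodic yield y = 0.0125. Discount each cash flow and weight by its period:
  t   CF        PV=CF/(1+0.0125)^t    t·PV
  1       13.125        12.9630        12.9630
  2       13.125        12.8029        25.6059
  3       13.125        12.6449        37.9346
  4       13.125        12.4888        49.9550
  5       13.125        12.3346        61.6729
  6       13.125        12.1823        73.0938
  7       13.125        12.0319        84.2233
  8       13.125        11.8834        95.0668
  9       13.125        11.7366       105.6298
  10     513.125       453.1822     4,531.8221
  Σ                    564.2505     5,077.9671
Price P = Σ PV = 564.2505.
Macaulay duration = Σ(t·PV) / P = 5,077.9671 / 564.2505 = 8.99949 half-year periods.
In years: 8.99949 / 2 = 4.49975 years.

4.500 years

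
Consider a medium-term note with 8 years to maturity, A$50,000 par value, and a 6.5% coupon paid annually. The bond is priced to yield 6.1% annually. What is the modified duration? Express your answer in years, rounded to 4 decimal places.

6.1313 years

Periodic yield y = 0.061. First find Macaulay duration:
  t   CF        PV=CF/(1+0.061)^t    t·PV
  1     3,250.00     3,063.1480     3,063.1480
  2     3,250.00     2,887.0386     5,774.0772
  3     3,250.00     2,721.0543     8,163.1629
  4     3,250.00     2,564.6129    10,258.4517
  5     3,250.00     2,417.1658    12,085.8290
  6     3,250.00     2,278.1959    13,669.1751
  7     3,250.00     2,147.2157    15,030.5099
  8    53,250.00    33,158.6271   265,269.0169
  Σ                 51,237.0583   333,313.3707
P = 51,237.0583; Macaulay duration = 333,313.3707 / 51,237.0583 = 6.50532 years.
Modified duration = D_Mac / (1 + y) = 6.50532 / 1.061 = 6.13131 years.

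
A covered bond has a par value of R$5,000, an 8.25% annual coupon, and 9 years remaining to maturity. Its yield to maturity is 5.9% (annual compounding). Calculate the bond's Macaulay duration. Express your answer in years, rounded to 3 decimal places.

Periodic yield y = 0.059. Discount each cash flow and weight by its year:
  t   CF        PV=CF/(1+0.059)^t    t·PV
  1       412.50       389.5184       389.5184
  2       412.50       367.8172       735.6344
  3       412.50       347.3250     1,041.9751
  4       412.50       327.9745     1,311.8981
  5       412.50       309.7021     1,548.5105
  6       412.50       292.4477     1,754.6861
  7       412.50       276.1546     1,933.0820
  8       412.50       260.7692     2,086.1535
  9     5,412.50     3,230.9800    29,078.8199
  Σ                  5,802.6887    39,880.2780
Price P = Σ PV = 5,802.6887.
Macaulay duration = Σ(t·PV) / P = 39,880.2780 / 5,802.6887 = 6.87272 years.

6.873 years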